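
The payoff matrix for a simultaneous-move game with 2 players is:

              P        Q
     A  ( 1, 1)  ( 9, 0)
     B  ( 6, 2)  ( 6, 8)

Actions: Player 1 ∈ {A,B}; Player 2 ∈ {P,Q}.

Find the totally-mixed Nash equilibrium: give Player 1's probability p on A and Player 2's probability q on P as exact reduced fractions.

(p,q) = (6/7, 3/8)

P1 indiff ⇒ q·1+(1-q)·9 = q·6+(1-q)·6 ⇒ q(-5) = (1-q)(-3) ⇒ q = 3/8
P2 indiff ⇒ p·1+(1-p)·2 = p·0+(1-p)·8 ⇒ p(1) = (1-p)(6) ⇒ p = 6/7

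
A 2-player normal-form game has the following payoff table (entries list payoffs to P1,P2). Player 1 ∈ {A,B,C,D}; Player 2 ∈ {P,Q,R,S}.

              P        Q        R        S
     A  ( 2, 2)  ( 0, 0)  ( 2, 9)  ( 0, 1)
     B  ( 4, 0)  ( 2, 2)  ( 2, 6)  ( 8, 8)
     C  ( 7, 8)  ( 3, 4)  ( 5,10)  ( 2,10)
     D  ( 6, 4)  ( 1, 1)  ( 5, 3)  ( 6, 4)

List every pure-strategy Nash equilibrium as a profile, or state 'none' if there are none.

(A,P): not NE [P1→C gives 7>2; P2→R gives 9>2]
(A,Q): not NE [P1→C gives 3>0; P2→R gives 9>0]
(A,R): not NE [P1→D gives 5>2]
(A,S): not NE [P1→B gives 8>0; P2→R gives 9>1]
(B,P): not NE [P1→C gives 7>4; P2→S gives 8>0]
(B,Q): not NE [P1→C gives 3>2; P2→S gives 8>2]
(B,R): not NE [P1→D gives 5>2; P2→S gives 8>6]
(B,S): NE
(C,P): not NE [P2→S gives 10>8]
(C,Q): not NE [P2→S gives 10>4]
(C,R): NE
(C,S): not NE [P1→B gives 8>2]
(D,P): not NE [P1→C gives 7>6]
(D,Q): not NE [P1→C gives 3>1; P2→S gives 4>1]
(D,R): not NE [P2→S gives 4>3]
(D,S): not NE [P1→B gives 8>6]

Nash profiles: (B,S), (C,R)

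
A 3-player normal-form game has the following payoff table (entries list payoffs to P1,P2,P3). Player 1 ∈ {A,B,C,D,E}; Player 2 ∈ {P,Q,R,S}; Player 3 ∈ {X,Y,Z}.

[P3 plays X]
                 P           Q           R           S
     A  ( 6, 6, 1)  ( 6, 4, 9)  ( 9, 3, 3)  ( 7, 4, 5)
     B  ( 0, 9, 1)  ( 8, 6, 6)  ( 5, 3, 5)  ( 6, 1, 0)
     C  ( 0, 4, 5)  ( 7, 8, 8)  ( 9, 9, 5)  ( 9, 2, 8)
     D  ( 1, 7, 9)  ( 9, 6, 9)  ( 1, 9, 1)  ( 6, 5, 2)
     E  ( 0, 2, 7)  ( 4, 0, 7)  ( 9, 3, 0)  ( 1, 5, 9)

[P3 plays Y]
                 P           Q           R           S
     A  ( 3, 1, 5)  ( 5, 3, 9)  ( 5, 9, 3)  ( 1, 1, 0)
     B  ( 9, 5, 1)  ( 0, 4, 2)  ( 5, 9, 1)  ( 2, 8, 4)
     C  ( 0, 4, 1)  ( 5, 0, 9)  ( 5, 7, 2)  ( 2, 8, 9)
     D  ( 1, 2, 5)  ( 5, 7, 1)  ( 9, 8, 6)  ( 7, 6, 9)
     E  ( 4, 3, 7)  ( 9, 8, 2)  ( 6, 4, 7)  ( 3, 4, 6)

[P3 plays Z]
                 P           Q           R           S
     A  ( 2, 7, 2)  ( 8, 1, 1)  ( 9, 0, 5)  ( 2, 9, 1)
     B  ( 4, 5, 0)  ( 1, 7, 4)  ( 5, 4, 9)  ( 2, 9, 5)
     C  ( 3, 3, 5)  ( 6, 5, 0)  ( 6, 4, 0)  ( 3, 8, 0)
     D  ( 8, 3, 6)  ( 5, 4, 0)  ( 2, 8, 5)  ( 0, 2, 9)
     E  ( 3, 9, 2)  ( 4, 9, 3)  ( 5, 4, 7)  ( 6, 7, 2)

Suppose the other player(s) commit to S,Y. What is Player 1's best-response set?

u_1(A vs S,Y) = 1
u_1(B vs S,Y) = 2
u_1(C vs S,Y) = 2
u_1(D vs S,Y) = 7
u_1(E vs S,Y) = 3
max payoff 7 at {D}

P1 best: {D}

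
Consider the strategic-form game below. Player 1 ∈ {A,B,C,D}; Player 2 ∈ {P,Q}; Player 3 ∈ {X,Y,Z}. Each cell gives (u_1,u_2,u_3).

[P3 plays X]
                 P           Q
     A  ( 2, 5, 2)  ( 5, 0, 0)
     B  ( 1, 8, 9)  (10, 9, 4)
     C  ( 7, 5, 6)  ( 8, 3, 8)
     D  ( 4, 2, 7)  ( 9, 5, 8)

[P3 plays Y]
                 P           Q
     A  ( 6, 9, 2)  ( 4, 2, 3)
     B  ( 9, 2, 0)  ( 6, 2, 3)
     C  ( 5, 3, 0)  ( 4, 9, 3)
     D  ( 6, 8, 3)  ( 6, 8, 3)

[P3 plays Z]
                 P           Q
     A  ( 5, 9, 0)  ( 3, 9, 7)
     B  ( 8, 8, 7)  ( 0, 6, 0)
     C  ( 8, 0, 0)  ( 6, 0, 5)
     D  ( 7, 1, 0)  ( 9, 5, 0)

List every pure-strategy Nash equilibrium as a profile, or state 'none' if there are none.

(A,P,X): not NE [P1→C gives 7>2]
(A,P,Y): not NE [P1→B gives 9>6]
(A,P,Z): not NE [P1→C gives 8>5; P3→Y gives 2>0]
(A,Q,X): not NE [P1→B gives 10>5; P2→P gives 5>0; P3→Z gives 7>0]
(A,Q,Y): not NE [P1→D gives 6>4; P2→P gives 9>2; P3→Z gives 7>3]
(A,Q,Z): not NE [P1→D gives 9>3]
(B,P,X): not NE [P1→C gives 7>1; P2→Q gives 9>8]
(B,P,Y): not NE [P3→X gives 9>0]
(B,P,Z): not NE [P3→X gives 9>7]
(B,Q,X): NE
(B,Q,Y): not NE [P3→X gives 4>3]
(B,Q,Z): not NE [P1→D gives 9>0; P2→P gives 8>6; P3→X gives 4>0]
(C,P,X): NE
(C,P,Y): not NE [P1→B gives 9>5; P2→Q gives 9>3; P3→X gives 6>0]
(C,P,Z): not NE [P3→X gives 6>0]
(C,Q,X): not NE [P1→B gives 10>8; P2→P gives 5>3]
(C,Q,Y): not NE [P1→D gives 6>4; P3→X gives 8>3]
(C,Q,Z): not NE [P1→D gives 9>6; P3→X gives 8>5]
(D,P,X): not NE [P1→C gives 7>4; P2→Q gives 5>2]
(D,P,Y): not NE [P1→B gives 9>6; P3→X gives 7>3]
(D,P,Z): not NE [P1→C gives 8>7; P2→Q gives 5>1; P3→X gives 7>0]
(D,Q,X): not NE [P1→B gives 10>9]
(D,Q,Y): not NE [P3→X gives 8>3]
(D,Q,Z): not NE [P3→X gives 8>0]

PSNE = {(B,Q,X), (C,P,X)}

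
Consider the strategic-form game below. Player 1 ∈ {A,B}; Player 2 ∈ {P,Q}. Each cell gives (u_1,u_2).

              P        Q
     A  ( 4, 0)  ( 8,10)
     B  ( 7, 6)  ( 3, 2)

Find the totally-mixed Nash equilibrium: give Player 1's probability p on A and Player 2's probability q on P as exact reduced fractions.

P1 indiff ⇒ q·4+(1-q)·8 = q·7+(1-q)·3 ⇒ q(-3) = (1-q)(-5) ⇒ q = 5/8
P2 indiff ⇒ p·0+(1-p)·6 = p·10+(1-p)·2 ⇒ p(-10) = (1-p)(-4) ⇒ p = 2/7

(p,q) = (2/7, 5/8)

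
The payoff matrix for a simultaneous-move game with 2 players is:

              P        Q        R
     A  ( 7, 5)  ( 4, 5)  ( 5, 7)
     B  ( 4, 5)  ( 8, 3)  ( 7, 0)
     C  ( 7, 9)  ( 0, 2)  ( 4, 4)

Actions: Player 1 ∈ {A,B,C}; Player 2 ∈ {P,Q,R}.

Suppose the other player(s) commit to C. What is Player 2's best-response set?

BR_2 = {P}

u_2(P vs C) = 9
u_2(Q vs C) = 2
u_2(R vs C) = 4
max payoff 9 at {P}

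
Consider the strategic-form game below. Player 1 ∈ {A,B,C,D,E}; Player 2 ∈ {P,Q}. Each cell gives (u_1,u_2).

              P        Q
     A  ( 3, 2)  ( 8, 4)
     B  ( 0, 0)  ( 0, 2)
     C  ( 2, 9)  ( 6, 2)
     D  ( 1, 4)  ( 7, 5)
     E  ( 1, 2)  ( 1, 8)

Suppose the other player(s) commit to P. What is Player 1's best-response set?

u_1(A vs P) = 3
u_1(B vs P) = 0
u_1(C vs P) = 2
u_1(D vs P) = 1
u_1(E vs P) = 1
max payoff 3 at {A}

BR_1 = {A}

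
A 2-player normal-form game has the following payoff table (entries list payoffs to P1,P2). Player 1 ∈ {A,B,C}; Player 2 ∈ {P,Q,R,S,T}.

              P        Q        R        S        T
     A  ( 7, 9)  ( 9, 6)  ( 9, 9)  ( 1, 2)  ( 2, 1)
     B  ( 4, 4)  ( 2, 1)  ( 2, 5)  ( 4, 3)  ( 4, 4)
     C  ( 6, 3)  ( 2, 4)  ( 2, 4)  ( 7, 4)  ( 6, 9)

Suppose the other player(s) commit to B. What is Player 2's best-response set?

u_2(P vs B) = 4
u_2(Q vs B) = 1
u_2(R vs B) = 5
u_2(S vs B) = 3
u_2(T vs B) = 4
max payoff 5 at {R}

BR_2 = {R}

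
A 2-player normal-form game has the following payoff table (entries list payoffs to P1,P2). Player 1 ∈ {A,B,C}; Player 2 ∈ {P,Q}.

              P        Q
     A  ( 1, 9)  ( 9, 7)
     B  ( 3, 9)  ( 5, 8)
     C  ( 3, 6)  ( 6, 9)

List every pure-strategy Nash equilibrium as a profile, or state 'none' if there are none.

(A,P): not NE [P1→C gives 3>1]
(A,Q): not NE [P2→P gives 9>7]
(B,P): NE
(B,Q): not NE [P1→A gives 9>5; P2→P gives 9>8]
(C,P): not NE [P2→Q gives 9>6]
(C,Q): not NE [P1→A gives 9>6]

NE set: (B,P)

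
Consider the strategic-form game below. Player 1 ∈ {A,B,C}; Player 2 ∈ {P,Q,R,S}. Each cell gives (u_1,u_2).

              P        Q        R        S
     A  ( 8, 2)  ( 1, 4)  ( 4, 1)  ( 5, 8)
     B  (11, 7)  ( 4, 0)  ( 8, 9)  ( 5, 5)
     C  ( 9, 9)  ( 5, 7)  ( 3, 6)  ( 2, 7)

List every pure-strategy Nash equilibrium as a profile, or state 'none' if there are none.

(A,P): not NE [P1→B gives 11>8; P2→S gives 8>2]
(A,Q): not NE [P1→C gives 5>1; P2→S gives 8>4]
(A,R): not NE [P1→B gives 8>4; P2→S gives 8>1]
(A,S): NE
(B,P): not NE [P2→R gives 9>7]
(B,Q): not NE [P1→C gives 5>4; P2→R gives 9>0]
(B,R): NE
(B,S): not NE [P2→R gives 9>5]
(C,P): not NE [P1→B gives 11>9]
(C,Q): not NE [P2→P gives 9>7]
(C,R): not NE [P1→B gives 8>3; P2→P gives 9>6]
(C,S): not NE [P1→B gives 5>2; P2→P gives 9>7]

NE set: (A,S), (B,R)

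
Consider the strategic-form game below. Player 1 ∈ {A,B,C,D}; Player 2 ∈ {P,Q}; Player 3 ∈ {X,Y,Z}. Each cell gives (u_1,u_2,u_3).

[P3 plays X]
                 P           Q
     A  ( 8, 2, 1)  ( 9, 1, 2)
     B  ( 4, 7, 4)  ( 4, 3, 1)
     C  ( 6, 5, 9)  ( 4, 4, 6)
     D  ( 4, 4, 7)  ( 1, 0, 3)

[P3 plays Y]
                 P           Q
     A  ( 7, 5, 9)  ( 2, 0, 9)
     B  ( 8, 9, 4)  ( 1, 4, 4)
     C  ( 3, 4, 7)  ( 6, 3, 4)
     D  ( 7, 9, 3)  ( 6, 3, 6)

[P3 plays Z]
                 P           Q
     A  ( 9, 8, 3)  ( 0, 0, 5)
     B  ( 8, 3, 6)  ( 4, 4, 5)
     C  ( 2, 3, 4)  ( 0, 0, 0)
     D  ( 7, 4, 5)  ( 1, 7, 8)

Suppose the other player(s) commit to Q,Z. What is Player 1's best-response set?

BR_1 = {B}

u_1(A vs Q,Z) = 0
u_1(B vs Q,Z) = 4
u_1(C vs Q,Z) = 0
u_1(D vs Q,Z) = 1
max payoff 4 at {B}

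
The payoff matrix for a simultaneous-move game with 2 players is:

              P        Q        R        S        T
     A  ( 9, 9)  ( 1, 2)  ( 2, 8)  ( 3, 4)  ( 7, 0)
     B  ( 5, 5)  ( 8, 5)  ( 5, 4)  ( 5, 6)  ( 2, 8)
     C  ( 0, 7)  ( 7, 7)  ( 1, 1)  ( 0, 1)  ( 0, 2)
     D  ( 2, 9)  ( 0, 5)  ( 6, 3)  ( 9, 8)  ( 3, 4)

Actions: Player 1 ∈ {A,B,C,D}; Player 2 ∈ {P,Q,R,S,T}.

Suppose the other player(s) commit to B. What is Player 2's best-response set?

BR_2 = {T}

u_2(P vs B) = 5
u_2(Q vs B) = 5
u_2(R vs B) = 4
u_2(S vs B) = 6
u_2(T vs B) = 8
max payoff 8 at {T}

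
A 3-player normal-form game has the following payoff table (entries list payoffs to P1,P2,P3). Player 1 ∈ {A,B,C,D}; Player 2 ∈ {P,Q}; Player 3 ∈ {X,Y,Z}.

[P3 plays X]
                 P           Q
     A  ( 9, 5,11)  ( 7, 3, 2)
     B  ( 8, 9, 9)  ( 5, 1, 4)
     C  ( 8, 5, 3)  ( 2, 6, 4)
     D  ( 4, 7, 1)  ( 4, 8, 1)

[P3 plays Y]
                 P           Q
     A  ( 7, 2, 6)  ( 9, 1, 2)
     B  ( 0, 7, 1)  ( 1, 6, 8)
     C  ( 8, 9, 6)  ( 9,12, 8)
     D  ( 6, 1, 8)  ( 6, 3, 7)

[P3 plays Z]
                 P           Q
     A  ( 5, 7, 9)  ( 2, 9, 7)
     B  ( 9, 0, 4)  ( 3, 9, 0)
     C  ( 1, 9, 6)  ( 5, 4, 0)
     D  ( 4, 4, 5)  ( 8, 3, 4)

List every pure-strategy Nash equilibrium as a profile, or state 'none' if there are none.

PSNE = {(A,P,X), (C,Q,Y)}

(A,P,X): NE
(A,P,Y): not NE [P1→C gives 8>7; P3→X gives 11>6]
(A,P,Z): not NE [P1→B gives 9>5; P2→Q gives 9>7; P3→X gives 11>9]
(A,Q,X): not NE [P2→P gives 5>3; P3→Z gives 7>2]
(A,Q,Y): not NE [P2→P gives 2>1; P3→Z gives 7>2]
(A,Q,Z): not NE [P1→D gives 8>2]
(B,P,X): not NE [P1→A gives 9>8]
(B,P,Y): not NE [P1→C gives 8>0; P3→X gives 9>1]
(B,P,Z): not NE [P2→Q gives 9>0; P3→X gives 9>4]
(B,Q,X): not NE [P1→A gives 7>5; P2→P gives 9>1; P3→Y gives 8>4]
(B,Q,Y): not NE [P1→C gives 9>1; P2→P gives 7>6]
(B,Q,Z): not NE [P1→D gives 8>3; P3→Y gives 8>0]
(C,P,X): not NE [P1→A gives 9>8; P2→Q gives 6>5; P3→Z gives 6>3]
(C,P,Y): not NE [P2→Q gives 12>9]
(C,P,Z): not NE [P1→B gives 9>1]
(C,Q,X): not NE [P1→A gives 7>2; P3→Y gives 8>4]
(C,Q,Y): NE
(C,Q,Z): not NE [P1→D gives 8>5; P2→P gives 9>4; P3→Y gives 8>0]
(D,P,X): not NE [P1→A gives 9>4; P2→Q gives 8>7; P3→Y gives 8>1]
(D,P,Y): not NE [P1→C gives 8>6; P2→Q gives 3>1]
(D,P,Z): not NE [P1→B gives 9>4; P3→Y gives 8>5]
(D,Q,X): not NE [P1→A gives 7>4; P3→Y gives 7>1]
(D,Q,Y): not NE [P1→C gives 9>6]
(D,Q,Z): not NE [P2→P gives 4>3; P3→Y gives 7>4]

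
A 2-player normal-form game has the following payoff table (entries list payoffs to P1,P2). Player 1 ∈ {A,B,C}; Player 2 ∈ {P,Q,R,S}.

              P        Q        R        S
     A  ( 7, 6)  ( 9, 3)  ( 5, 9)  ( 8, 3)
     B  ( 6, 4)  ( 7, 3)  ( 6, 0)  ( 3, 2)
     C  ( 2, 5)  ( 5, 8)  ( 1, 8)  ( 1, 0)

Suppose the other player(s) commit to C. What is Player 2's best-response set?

u_2(P vs C) = 5
u_2(Q vs C) = 8
u_2(R vs C) = 8
u_2(S vs C) = 0
max payoff 8 at {Q,R}

BR_2 = {Q,R}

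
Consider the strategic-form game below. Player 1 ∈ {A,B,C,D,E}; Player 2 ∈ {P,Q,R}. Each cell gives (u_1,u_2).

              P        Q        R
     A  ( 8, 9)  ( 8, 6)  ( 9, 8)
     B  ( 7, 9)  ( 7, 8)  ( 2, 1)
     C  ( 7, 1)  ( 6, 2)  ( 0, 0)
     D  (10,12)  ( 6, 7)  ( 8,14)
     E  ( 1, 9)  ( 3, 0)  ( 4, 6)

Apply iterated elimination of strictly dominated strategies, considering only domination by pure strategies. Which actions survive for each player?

P1 drop B (A beats it: P:8>7 Q:8>7 R:9>2)
P1 drop C (A beats it: P:8>7 Q:8>6 R:9>0)
P1 drop E (A beats it: P:8>1 Q:8>3 R:9>4)
P2 drop Q (P beats it: A:9>6 D:12>7)
P1→{A,D} P2→{P,R}

IESDS → P1:{A,D} P2:{P,R}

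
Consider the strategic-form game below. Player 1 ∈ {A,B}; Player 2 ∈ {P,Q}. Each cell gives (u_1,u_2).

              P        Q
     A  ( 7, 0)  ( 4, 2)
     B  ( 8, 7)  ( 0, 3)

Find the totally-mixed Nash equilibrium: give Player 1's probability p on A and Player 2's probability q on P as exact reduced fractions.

P1 indiff ⇒ q·7+(1-q)·4 = q·8+(1-q)·0 ⇒ q(-1) = (1-q)(-4) ⇒ q = 4/5
P2 indiff ⇒ p·0+(1-p)·7 = p·2+(1-p)·3 ⇒ p(-2) = (1-p)(-4) ⇒ p = 2/3

p=2/3, q=4/5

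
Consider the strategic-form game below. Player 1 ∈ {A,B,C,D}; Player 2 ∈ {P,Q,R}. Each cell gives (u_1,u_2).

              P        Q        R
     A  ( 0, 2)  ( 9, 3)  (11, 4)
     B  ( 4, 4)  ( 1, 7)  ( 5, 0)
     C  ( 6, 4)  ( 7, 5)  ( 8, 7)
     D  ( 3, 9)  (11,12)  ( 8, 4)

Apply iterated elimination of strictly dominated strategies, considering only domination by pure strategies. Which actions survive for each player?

Survivors P1:{A,D} P2:{Q,R}

P1 drop B (C beats it: P:6>4 Q:7>1 R:8>5)
P2 drop P (Q beats it: A:3>2 C:5>4 D:12>9)
P1 drop C (A beats it: Q:9>7 R:11>8)
P1→{A,D} P2→{Q,R}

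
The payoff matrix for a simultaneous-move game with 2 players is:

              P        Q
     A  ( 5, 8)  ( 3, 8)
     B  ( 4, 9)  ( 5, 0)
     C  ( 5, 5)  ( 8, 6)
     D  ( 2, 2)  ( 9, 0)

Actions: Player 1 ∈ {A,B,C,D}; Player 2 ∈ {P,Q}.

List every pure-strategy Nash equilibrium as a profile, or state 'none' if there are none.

(A,P): NE
(A,Q): not NE [P1→D gives 9>3]
(B,P): not NE [P1→C gives 5>4]
(B,Q): not NE [P1→D gives 9>5; P2→P gives 9>0]
(C,P): not NE [P2→Q gives 6>5]
(C,Q): not NE [P1→D gives 9>8]
(D,P): not NE [P1→C gives 5>2]
(D,Q): not NE [P2→P gives 2>0]

PSNE = {(A,P)}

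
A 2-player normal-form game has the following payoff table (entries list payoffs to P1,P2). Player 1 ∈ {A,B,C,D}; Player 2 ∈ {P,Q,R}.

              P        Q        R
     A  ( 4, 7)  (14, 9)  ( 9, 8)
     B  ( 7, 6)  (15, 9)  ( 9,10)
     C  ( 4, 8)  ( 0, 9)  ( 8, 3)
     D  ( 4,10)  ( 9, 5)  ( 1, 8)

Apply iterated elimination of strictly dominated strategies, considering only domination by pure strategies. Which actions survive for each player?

P1 drop C (B beats it: P:7>4 Q:15>0 R:9>8)
P1 drop D (B beats it: P:7>4 Q:15>9 R:9>1)
P2 drop P (Q beats it: A:9>7 B:9>6)
P1→{A,B} P2→{Q,R}

Remaining: P1:{A,B} P2:{Q,R}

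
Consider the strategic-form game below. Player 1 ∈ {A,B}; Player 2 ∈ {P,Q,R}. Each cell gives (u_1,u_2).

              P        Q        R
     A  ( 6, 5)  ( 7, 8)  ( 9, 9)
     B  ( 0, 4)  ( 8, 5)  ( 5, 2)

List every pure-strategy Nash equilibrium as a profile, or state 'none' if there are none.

Nash profiles: (A,R), (B,Q)

(A,P): not NE [P2→R gives 9>5]
(A,Q): not NE [P1→B gives 8>7; P2→R gives 9>8]
(A,R): NE
(B,P): not NE [P1→A gives 6>0; P2→Q gives 5>4]
(B,Q): NE
(B,R): not NE [P1→A gives 9>5; P2→Q gives 5>2]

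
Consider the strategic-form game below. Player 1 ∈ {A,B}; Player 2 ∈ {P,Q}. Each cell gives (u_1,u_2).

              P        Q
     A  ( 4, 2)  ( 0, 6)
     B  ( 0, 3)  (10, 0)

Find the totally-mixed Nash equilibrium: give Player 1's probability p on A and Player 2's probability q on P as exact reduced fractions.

P1 mixes 3/7 on A; P2 mixes 5/7 on P

P1 indiff ⇒ q·4+(1-q)·0 = q·0+(1-q)·10 ⇒ q(4) = (1-q)(10) ⇒ q = 5/7
P2 indiff ⇒ p·2+(1-p)·3 = p·6+(1-p)·0 ⇒ p(-4) = (1-p)(-3) ⇒ p = 3/7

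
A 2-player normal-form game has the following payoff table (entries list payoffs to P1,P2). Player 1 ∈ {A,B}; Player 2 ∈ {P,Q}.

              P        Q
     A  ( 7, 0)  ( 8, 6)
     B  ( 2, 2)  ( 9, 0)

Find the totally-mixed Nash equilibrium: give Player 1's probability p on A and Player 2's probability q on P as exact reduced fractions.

P1 indiff ⇒ q·7+(1-q)·8 = q·2+(1-q)·9 ⇒ q(5) = (1-q)(1) ⇒ q = 1/6
P2 indiff ⇒ p·0+(1-p)·2 = p·6+(1-p)·0 ⇒ p(-6) = (1-p)(-2) ⇒ p = 1/4

(p,q) = (1/4, 1/6)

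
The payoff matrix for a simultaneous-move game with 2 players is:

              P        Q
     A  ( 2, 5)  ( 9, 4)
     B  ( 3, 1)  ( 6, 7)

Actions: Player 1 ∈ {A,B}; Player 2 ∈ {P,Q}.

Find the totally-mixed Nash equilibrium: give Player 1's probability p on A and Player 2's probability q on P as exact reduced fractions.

P1 mixes 6/7 on A; P2 mixes 3/4 on P

P1 indiff ⇒ q·2+(1-q)·9 = q·3+(1-q)·6 ⇒ q(-1) = (1-q)(-3) ⇒ q = 3/4
P2 indiff ⇒ p·5+(1-p)·1 = p·4+(1-p)·7 ⇒ p(1) = (1-p)(6) ⇒ p = 6/7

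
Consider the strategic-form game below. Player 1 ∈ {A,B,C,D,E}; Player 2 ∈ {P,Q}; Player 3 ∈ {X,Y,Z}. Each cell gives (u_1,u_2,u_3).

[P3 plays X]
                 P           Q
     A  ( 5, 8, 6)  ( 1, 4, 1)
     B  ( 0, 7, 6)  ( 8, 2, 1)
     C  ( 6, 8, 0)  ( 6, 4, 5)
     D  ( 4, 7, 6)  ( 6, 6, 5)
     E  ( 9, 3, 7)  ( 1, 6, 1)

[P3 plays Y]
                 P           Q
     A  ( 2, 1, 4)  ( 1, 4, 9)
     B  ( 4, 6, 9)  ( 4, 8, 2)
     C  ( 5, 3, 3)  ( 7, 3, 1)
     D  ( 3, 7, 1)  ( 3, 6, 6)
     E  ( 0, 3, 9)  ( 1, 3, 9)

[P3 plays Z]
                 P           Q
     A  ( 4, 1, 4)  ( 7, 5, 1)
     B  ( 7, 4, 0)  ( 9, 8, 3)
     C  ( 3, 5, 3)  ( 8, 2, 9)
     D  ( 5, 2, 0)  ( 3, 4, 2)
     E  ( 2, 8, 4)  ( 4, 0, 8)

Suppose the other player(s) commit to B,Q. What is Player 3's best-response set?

BR_3 = {Z}

u_3(X vs B,Q) = 1
u_3(Y vs B,Q) = 2
u_3(Z vs B,Q) = 3
max payoff 3 at {Z}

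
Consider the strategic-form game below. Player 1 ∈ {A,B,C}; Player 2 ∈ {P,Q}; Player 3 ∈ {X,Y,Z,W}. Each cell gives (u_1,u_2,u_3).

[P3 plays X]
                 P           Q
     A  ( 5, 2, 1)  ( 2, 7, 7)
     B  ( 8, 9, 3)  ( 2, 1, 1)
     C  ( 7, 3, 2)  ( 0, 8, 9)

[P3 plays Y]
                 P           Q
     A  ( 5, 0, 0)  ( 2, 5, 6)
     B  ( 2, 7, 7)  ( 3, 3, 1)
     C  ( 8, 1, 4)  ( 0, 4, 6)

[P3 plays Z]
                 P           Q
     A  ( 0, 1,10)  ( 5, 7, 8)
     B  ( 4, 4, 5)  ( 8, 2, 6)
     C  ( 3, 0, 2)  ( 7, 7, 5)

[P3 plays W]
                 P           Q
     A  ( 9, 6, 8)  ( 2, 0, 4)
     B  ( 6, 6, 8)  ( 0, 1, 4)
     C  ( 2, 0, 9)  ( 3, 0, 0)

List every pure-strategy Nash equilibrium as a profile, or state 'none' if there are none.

(A,P,X): not NE [P1→B gives 8>5; P2→Q gives 7>2; P3→Z gives 10>1]
(A,P,Y): not NE [P1→C gives 8>5; P2→Q gives 5>0; P3→Z gives 10>0]
(A,P,Z): not NE [P1→B gives 4>0; P2→Q gives 7>1]
(A,P,W): not NE [P3→Z gives 10>8]
(A,Q,X): not NE [P3→Z gives 8>7]
(A,Q,Y): not NE [P1→B gives 3>2; P3→Z gives 8>6]
(A,Q,Z): not NE [P1→B gives 8>5]
(A,Q,W): not NE [P1→C gives 3>2; P2→P gives 6>0; P3→Z gives 8>4]
(B,P,X): not NE [P3→W gives 8>3]
(B,P,Y): not NE [P1→C gives 8>2; P3→W gives 8>7]
(B,P,Z): not NE [P3→W gives 8>5]
(B,P,W): not NE [P1→A gives 9>6]
(B,Q,X): not NE [P2→P gives 9>1; P3→Z gives 6>1]
(B,Q,Y): not NE [P2→P gives 7>3; P3→Z gives 6>1]
(B,Q,Z): not NE [P2→P gives 4>2]
(B,Q,W): not NE [P1→C gives 3>0; P2→P gives 6>1; P3→Z gives 6>4]
(C,P,X): not NE [P1→B gives 8>7; P2→Q gives 8>3; P3→W gives 9>2]
(C,P,Y): not NE [P2→Q gives 4>1; P3→W gives 9>4]
(C,P,Z): not NE [P1→B gives 4>3; P2→Q gives 7>0; P3→W gives 9>2]
(C,P,W): not NE [P1→A gives 9>2]
(C,Q,X): not NE [P1→B gives 2>0]
(C,Q,Y): not NE [P1→B gives 3>0; P3→X gives 9>6]
(C,Q,Z): not NE [P1→B gives 8>7; P3→X gives 9>5]
(C,Q,W): not NE [P3→X gives 9>0]

PSNE: ∅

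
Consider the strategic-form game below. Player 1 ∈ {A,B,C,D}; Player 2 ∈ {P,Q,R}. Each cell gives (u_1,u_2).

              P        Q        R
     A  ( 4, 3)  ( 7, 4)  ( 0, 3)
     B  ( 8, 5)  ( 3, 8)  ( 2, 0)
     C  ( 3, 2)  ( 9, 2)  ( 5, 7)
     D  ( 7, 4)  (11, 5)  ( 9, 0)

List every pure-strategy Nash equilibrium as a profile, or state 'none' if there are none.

(A,P): not NE [P1→B gives 8>4; P2→Q gives 4>3]
(A,Q): not NE [P1→D gives 11>7]
(A,R): not NE [P1→D gives 9>0; P2→Q gives 4>3]
(B,P): not NE [P2→Q gives 8>5]
(B,Q): not NE [P1→D gives 11>3]
(B,R): not NE [P1→D gives 9>2; P2→Q gives 8>0]
(C,P): not NE [P1→B gives 8>3; P2→R gives 7>2]
(C,Q): not NE [P1→D gives 11>9; P2→R gives 7>2]
(C,R): not NE [P1→D gives 9>5]
(D,P): not NE [P1→B gives 8>7; P2→Q gives 5>4]
(D,Q): NE
(D,R): not NE [P2→Q gives 5>0]

PSNE = {(D,Q)}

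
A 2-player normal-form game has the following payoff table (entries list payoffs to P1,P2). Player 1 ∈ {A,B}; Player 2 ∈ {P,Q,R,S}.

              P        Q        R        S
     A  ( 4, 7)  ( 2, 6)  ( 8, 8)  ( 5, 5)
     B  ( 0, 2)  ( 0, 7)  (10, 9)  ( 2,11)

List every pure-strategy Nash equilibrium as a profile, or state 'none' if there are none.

(A,P): not NE [P2→R gives 8>7]
(A,Q): not NE [P2→R gives 8>6]
(A,R): not NE [P1→B gives 10>8]
(A,S): not NE [P2→R gives 8>5]
(B,P): not NE [P1→A gives 4>0; P2→S gives 11>2]
(B,Q): not NE [P1→A gives 2>0; P2→S gives 11>7]
(B,R): not NE [P2→S gives 11>9]
(B,S): not NE [P1→A gives 5>2]

Equilibria: none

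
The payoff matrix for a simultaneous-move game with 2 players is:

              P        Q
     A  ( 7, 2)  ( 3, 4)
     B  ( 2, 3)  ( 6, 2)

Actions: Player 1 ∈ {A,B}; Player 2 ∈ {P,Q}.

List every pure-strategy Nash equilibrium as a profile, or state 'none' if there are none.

(A,P): not NE [P2→Q gives 4>2]
(A,Q): not NE [P1→B gives 6>3]
(B,P): not NE [P1→A gives 7>2]
(B,Q): not NE [P2→P gives 3>2]

PSNE: ∅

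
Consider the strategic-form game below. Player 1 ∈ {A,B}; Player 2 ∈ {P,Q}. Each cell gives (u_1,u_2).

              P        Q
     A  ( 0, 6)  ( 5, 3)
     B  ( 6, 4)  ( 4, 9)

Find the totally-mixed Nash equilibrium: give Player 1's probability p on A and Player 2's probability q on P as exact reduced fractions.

P1 indiff ⇒ q·0+(1-q)·5 = q·6+(1-q)·4 ⇒ q(-6) = (1-q)(-1) ⇒ q = 1/7
P2 indiff ⇒ p·6+(1-p)·4 = p·3+(1-p)·9 ⇒ p(3) = (1-p)(5) ⇒ p = 5/8

p=5/8, q=1/7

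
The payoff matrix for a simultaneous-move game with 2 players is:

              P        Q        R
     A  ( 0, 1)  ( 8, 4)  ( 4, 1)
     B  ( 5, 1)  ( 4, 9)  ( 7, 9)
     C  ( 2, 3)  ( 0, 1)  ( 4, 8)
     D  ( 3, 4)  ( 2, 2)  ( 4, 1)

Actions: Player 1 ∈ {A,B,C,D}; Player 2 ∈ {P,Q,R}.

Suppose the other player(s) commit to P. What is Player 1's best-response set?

u_1(A vs P) = 0
u_1(B vs P) = 5
u_1(C vs P) = 2
u_1(D vs P) = 3
max payoff 5 at {B}

argmax u_1 = {B}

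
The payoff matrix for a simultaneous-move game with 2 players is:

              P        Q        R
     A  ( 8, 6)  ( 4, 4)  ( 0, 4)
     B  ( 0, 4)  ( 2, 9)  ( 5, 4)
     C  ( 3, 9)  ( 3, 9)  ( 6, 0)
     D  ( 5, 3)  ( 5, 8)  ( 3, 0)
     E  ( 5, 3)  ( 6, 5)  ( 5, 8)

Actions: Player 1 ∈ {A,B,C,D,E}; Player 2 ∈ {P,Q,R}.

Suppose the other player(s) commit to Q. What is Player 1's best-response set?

u_1(A vs Q) = 4
u_1(B vs Q) = 2
u_1(C vs Q) = 3
u_1(D vs Q) = 5
u_1(E vs Q) = 6
max payoff 6 at {E}

BR_1 = {E}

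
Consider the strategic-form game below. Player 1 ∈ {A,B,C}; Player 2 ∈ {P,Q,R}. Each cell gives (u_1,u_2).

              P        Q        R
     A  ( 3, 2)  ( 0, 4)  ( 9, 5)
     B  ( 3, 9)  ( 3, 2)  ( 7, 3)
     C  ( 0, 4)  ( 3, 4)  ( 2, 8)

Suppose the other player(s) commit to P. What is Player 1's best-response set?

u_1(A vs P) = 3
u_1(B vs P) = 3
u_1(C vs P) = 0
max payoff 3 at {A,B}

P1 best: {A,B}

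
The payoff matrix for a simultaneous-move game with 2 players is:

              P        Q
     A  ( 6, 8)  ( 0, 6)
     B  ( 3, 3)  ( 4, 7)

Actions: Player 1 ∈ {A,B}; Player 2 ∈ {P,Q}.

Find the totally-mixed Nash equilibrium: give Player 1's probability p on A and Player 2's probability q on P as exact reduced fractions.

P1 indiff ⇒ q·6+(1-q)·0 = q·3+(1-q)·4 ⇒ q(3) = (1-q)(4) ⇒ q = 4/7
P2 indiff ⇒ p·8+(1-p)·3 = p·6+(1-p)·7 ⇒ p(2) = (1-p)(4) ⇒ p = 2/3

p=2/3, q=4/7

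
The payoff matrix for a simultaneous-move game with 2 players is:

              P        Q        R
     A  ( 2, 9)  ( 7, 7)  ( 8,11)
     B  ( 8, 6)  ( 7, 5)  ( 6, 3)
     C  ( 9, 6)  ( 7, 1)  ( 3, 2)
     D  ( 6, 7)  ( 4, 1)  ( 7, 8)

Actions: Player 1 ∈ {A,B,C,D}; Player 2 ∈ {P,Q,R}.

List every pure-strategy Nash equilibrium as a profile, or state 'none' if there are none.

Nash profiles: (A,R), (C,P)

(A,P): not NE [P1→C gives 9>2; P2→R gives 11>9]
(A,Q): not NE [P2→R gives 11>7]
(A,R): NE
(B,P): not NE [P1→C gives 9>8]
(B,Q): not NE [P2→P gives 6>5]
(B,R): not NE [P1→A gives 8>6; P2→P gives 6>3]
(C,P): NE
(C,Q): not NE [P2→P gives 6>1]
(C,R): not NE [P1→A gives 8>3; P2→P gives 6>2]
(D,P): not NE [P1→C gives 9>6; P2→R gives 8>7]
(D,Q): not NE [P1→C gives 7>4; P2→R gives 8>1]
(D,R): not NE [P1→A gives 8>7]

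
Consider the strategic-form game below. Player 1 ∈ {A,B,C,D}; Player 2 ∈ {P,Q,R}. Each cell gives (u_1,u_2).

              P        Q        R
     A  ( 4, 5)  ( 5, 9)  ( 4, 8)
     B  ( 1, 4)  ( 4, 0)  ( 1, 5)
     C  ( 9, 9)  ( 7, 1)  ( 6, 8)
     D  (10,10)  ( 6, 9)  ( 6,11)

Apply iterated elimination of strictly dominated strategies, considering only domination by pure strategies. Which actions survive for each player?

P1 drop A (C beats it: P:9>4 Q:7>5 R:6>4)
P1 drop B (C beats it: P:9>1 Q:7>4 R:6>1)
P2 drop Q (P beats it: C:9>1 D:10>9)
P1→{C,D} P2→{P,R}

IESDS → P1:{C,D} P2:{P,R}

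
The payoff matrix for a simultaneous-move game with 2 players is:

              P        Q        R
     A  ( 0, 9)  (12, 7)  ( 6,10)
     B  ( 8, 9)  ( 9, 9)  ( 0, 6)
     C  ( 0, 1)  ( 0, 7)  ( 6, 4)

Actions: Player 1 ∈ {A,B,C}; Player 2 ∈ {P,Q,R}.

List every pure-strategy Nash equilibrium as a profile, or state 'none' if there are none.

PSNE = {(A,R), (B,P)}

(A,P): not NE [P1→B gives 8>0; P2→R gives 10>9]
(A,Q): not NE [P2→R gives 10>7]
(A,R): NE
(B,P): NE
(B,Q): not NE [P1→A gives 12>9]
(B,R): not NE [P1→C gives 6>0; P2→Q gives 9>6]
(C,P): not NE [P1→B gives 8>0; P2→Q gives 7>1]
(C,Q): not NE [P1→A gives 12>0]
(C,R): not NE [P2→Q gives 7>4]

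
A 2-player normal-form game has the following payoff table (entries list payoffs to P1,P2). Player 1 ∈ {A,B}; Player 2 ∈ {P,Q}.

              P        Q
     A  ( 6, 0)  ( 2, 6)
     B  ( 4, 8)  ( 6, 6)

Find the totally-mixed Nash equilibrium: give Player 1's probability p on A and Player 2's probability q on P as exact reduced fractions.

P1 indiff ⇒ q·6+(1-q)·2 = q·4+(1-q)·6 ⇒ q(2) = (1-q)(4) ⇒ q = 2/3
P2 indiff ⇒ p·0+(1-p)·8 = p·6+(1-p)·6 ⇒ p(-6) = (1-p)(-2) ⇒ p = 1/4

p=1/4, q=2/3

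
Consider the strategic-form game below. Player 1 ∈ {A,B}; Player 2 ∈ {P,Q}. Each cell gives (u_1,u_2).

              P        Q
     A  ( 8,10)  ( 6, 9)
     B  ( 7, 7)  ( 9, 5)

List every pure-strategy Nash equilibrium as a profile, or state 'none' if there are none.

Nash profiles: (A,P)

(A,P): NE
(A,Q): not NE [P1→B gives 9>6; P2→P gives 10>9]
(B,P): not NE [P1→A gives 8>7]
(B,Q): not NE [P2→P gives 7>5]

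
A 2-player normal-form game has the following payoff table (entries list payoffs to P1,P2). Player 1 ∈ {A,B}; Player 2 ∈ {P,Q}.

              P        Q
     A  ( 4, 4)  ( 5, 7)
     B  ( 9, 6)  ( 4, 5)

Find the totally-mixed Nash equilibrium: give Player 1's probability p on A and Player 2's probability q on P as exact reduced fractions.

(p,q) = (1/4, 1/6)

P1 indiff ⇒ q·4+(1-q)·5 = q·9+(1-q)·4 ⇒ q(-5) = (1-q)(-1) ⇒ q = 1/6
P2 indiff ⇒ p·4+(1-p)·6 = p·7+(1-p)·5 ⇒ p(-3) = (1-p)(-1) ⇒ p = 1/4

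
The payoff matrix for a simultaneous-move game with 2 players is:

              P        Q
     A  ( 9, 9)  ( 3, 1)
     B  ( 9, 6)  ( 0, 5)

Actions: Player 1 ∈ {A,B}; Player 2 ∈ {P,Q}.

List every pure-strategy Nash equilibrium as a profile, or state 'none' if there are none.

PSNE = {(A,P), (B,P)}

(A,P): NE
(A,Q): not NE [P2→P gives 9>1]
(B,P): NE
(B,Q): not NE [P1→A gives 3>0; P2→P gives 6>5]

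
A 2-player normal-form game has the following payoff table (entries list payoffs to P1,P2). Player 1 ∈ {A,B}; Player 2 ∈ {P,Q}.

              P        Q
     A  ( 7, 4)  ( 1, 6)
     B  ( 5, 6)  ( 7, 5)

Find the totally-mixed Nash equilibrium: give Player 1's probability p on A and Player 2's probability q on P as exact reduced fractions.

P1 mixes 1/3 on A; P2 mixes 3/4 on P

P1 indiff ⇒ q·7+(1-q)·1 = q·5+(1-q)·7 ⇒ q(2) = (1-q)(6) ⇒ q = 3/4
P2 indiff ⇒ p·4+(1-p)·6 = p·6+(1-p)·5 ⇒ p(-2) = (1-p)(-1) ⇒ p = 1/3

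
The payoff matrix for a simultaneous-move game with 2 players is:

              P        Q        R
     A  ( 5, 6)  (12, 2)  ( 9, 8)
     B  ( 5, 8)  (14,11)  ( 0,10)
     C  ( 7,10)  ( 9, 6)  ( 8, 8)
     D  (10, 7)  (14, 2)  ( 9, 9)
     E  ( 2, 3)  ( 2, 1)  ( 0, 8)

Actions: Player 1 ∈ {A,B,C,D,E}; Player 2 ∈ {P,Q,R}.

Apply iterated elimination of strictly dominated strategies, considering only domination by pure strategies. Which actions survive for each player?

P1 drop C (D beats it: P:10>7 Q:14>9 R:9>8)
P1 drop E (A beats it: P:5>2 Q:12>2 R:9>0)
P2 drop P (R beats it: A:8>6 B:10>8 D:9>7)
P1→{A,B,D} P2→{Q,R}

Survivors P1:{A,B,D} P2:{Q,R}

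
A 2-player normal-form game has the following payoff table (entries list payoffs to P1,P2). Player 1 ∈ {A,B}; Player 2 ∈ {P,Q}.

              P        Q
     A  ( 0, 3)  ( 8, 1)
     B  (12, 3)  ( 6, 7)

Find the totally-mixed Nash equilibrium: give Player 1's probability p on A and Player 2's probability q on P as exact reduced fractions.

P1 indiff ⇒ q·0+(1-q)·8 = q·12+(1-q)·6 ⇒ q(-12) = (1-q)(-2) ⇒ q = 1/7
P2 indiff ⇒ p·3+(1-p)·3 = p·1+(1-p)·7 ⇒ p(2) = (1-p)(4) ⇒ p = 2/3

p=2/3, q=1/7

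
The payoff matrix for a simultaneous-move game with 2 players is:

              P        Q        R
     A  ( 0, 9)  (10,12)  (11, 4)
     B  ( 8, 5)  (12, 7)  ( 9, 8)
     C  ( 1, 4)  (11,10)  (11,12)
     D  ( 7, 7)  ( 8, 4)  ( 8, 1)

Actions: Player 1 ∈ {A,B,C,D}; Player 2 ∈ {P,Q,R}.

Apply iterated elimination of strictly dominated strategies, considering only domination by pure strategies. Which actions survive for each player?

IESDS → P1:{A,B,C} P2:{Q,R}

P1 drop D (B beats it: P:8>7 Q:12>8 R:9>8)
P2 drop P (Q beats it: A:12>9 B:7>5 C:10>4)
P1→{A,B,C} P2→{Q,R}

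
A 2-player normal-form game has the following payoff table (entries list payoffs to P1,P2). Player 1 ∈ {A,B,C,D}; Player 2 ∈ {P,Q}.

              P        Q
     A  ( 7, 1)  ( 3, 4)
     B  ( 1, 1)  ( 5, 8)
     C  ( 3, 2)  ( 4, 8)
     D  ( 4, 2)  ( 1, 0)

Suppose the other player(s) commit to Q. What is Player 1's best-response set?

argmax u_1 = {B}

u_1(A vs Q) = 3
u_1(B vs Q) = 5
u_1(C vs Q) = 4
u_1(D vs Q) = 1
max payoff 5 at {B}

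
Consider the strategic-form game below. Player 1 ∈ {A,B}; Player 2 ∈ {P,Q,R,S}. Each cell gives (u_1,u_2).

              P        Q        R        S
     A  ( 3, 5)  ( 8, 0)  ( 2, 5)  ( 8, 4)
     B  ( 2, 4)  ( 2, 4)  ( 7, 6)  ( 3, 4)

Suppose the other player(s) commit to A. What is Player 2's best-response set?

argmax u_2 = {P,R}

u_2(P vs A) = 5
u_2(Q vs A) = 0
u_2(R vs A) = 5
u_2(S vs A) = 4
max payoff 5 at {P,R}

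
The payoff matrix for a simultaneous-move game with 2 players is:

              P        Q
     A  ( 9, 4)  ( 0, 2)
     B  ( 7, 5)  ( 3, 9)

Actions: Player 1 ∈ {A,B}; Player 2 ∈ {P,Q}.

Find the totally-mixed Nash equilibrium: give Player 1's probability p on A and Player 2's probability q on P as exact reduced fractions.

P1 indiff ⇒ q·9+(1-q)·0 = q·7+(1-q)·3 ⇒ q(2) = (1-q)(3) ⇒ q = 3/5
P2 indiff ⇒ p·4+(1-p)·5 = p·2+(1-p)·9 ⇒ p(2) = (1-p)(4) ⇒ p = 2/3

(p,q) = (2/3, 3/5)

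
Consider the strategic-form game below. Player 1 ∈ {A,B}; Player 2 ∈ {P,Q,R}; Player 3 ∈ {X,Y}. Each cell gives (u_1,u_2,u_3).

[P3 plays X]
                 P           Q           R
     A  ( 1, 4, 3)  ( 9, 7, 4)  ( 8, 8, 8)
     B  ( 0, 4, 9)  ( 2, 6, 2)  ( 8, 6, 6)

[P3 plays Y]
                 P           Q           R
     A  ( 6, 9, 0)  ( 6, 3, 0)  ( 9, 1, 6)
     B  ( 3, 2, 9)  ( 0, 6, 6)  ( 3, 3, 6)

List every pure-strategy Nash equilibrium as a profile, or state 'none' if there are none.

(A,P,X): not NE [P2→R gives 8>4]
(A,P,Y): not NE [P3→X gives 3>0]
(A,Q,X): not NE [P2→R gives 8>7]
(A,Q,Y): not NE [P2→P gives 9>3; P3→X gives 4>0]
(A,R,X): NE
(A,R,Y): not NE [P2→P gives 9>1; P3→X gives 8>6]
(B,P,X): not NE [P1→A gives 1>0; P2→R gives 6>4]
(B,P,Y): not NE [P1→A gives 6>3; P2→Q gives 6>2]
(B,Q,X): not NE [P1→A gives 9>2; P3→Y gives 6>2]
(B,Q,Y): not NE [P1→A gives 6>0]
(B,R,X): NE
(B,R,Y): not NE [P1→A gives 9>3; P2→Q gives 6>3]

PSNE = {(A,R,X), (B,R,X)}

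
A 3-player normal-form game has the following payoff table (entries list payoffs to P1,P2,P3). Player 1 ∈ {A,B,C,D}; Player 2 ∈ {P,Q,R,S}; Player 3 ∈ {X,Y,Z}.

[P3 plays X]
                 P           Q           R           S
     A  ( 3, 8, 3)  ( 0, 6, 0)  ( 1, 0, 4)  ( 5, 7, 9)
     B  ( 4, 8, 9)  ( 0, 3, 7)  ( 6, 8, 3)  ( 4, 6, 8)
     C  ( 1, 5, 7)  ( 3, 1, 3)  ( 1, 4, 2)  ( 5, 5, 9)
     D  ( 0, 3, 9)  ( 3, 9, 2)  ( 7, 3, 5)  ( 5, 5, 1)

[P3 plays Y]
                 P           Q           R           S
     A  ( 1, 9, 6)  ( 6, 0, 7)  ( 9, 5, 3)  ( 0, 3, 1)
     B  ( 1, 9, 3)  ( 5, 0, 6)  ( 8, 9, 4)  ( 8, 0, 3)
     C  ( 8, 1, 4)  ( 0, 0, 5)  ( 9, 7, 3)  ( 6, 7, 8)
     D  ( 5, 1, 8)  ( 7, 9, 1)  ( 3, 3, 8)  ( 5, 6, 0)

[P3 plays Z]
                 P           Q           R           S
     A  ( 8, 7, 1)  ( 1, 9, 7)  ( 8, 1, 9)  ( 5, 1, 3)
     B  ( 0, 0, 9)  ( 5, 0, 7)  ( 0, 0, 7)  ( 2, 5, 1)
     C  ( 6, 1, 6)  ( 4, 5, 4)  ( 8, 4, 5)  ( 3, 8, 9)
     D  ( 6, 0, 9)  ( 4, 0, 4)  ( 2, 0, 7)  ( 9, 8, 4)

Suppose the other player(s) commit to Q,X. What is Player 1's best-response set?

argmax u_1 = {C,D}

u_1(A vs Q,X) = 0
u_1(B vs Q,X) = 0
u_1(C vs Q,X) = 3
u_1(D vs Q,X) = 3
max payoff 3 at {C,D}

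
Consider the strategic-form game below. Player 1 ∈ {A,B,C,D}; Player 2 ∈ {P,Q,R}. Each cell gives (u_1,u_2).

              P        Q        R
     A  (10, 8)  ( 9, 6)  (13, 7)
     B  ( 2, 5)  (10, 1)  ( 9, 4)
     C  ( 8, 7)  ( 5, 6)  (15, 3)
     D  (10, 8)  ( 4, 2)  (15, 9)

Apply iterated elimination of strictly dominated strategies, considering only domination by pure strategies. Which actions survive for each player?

Remaining: P1:{A,C,D} P2:{P,R}

P2 drop Q (P beats it: A:8>6 B:5>1 C:7>6 D:8>2)
P1 drop B (A beats it: P:10>2 R:13>9)
P1→{A,C,D} P2→{P,R}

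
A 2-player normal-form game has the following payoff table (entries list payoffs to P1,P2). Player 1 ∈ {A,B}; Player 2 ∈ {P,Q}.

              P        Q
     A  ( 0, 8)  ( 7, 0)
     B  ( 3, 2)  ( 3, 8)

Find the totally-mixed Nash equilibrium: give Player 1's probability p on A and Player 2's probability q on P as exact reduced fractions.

(p,q) = (3/7, 4/7)

P1 indiff ⇒ q·0+(1-q)·7 = q·3+(1-q)·3 ⇒ q(-3) = (1-q)(-4) ⇒ q = 4/7
P2 indiff ⇒ p·8+(1-p)·2 = p·0+(1-p)·8 ⇒ p(8) = (1-p)(6) ⇒ p = 3/7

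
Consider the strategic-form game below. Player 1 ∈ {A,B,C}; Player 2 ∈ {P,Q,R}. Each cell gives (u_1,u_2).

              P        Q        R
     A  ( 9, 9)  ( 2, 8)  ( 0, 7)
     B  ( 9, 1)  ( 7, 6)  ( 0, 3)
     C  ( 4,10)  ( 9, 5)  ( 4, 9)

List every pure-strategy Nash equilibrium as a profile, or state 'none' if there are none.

NE set: (A,P)

(A,P): NE
(A,Q): not NE [P1→C gives 9>2; P2→P gives 9>8]
(A,R): not NE [P1→C gives 4>0; P2→P gives 9>7]
(B,P): not NE [P2→Q gives 6>1]
(B,Q): not NE [P1→C gives 9>7]
(B,R): not NE [P1→C gives 4>0; P2→Q gives 6>3]
(C,P): not NE [P1→B gives 9>4]
(C,Q): not NE [P2→P gives 10>5]
(C,R): not NE [P2→P gives 10>9]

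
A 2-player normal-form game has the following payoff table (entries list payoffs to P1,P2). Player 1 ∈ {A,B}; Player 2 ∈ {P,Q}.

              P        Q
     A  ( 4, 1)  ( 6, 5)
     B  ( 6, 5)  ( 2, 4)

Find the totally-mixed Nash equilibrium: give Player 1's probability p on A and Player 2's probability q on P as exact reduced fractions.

P1 indiff ⇒ q·4+(1-q)·6 = q·6+(1-q)·2 ⇒ q(-2) = (1-q)(-4) ⇒ q = 2/3
P2 indiff ⇒ p·1+(1-p)·5 = p·5+(1-p)·4 ⇒ p(-4) = (1-p)(-1) ⇒ p = 1/5

P1 mixes 1/5 on A; P2 mixes 2/3 on P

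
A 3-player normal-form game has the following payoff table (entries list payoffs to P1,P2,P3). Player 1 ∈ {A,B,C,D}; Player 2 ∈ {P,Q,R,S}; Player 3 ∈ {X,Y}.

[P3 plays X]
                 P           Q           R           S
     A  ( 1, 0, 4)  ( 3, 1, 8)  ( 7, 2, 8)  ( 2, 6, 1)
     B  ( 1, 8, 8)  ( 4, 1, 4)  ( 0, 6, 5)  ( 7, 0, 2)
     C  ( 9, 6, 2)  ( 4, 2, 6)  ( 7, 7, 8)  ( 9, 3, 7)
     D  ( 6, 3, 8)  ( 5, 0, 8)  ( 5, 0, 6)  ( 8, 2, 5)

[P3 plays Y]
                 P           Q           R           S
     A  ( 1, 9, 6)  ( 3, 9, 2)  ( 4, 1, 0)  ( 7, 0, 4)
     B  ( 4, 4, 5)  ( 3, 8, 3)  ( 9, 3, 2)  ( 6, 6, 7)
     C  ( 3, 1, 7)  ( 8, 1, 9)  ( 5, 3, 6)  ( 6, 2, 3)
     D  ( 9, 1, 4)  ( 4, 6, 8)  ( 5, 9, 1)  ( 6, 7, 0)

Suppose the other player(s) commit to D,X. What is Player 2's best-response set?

P2 best: {P}

u_2(P vs D,X) = 3
u_2(Q vs D,X) = 0
u_2(R vs D,X) = 0
u_2(S vs D,X) = 2
max payoff 3 at {P}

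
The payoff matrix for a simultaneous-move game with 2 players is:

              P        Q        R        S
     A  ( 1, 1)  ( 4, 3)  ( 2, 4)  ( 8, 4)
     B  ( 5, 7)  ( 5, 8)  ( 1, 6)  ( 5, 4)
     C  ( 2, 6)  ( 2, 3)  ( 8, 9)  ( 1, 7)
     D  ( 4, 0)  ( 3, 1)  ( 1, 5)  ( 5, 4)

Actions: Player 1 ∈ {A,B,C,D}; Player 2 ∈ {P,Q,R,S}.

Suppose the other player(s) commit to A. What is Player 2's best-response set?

u_2(P vs A) = 1
u_2(Q vs A) = 3
u_2(R vs A) = 4
u_2(S vs A) = 4
max payoff 4 at {R,S}

BR_2 = {R,S}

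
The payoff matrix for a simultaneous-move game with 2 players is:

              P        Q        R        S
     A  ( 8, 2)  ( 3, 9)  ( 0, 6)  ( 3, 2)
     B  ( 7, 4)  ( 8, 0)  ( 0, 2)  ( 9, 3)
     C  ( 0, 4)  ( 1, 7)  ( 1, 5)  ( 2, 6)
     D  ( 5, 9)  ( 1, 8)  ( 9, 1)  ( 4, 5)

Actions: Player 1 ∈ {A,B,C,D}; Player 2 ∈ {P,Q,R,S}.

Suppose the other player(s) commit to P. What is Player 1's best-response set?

argmax u_1 = {A}

u_1(A vs P) = 8
u_1(B vs P) = 7
u_1(C vs P) = 0
u_1(D vs P) = 5
max payoff 8 at {A}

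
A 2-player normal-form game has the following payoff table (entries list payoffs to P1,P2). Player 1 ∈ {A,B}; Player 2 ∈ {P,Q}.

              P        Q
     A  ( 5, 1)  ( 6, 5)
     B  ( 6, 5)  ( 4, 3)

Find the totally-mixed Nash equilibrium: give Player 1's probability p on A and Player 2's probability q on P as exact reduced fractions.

P1 indiff ⇒ q·5+(1-q)·6 = q·6+(1-q)·4 ⇒ q(-1) = (1-q)(-2) ⇒ q = 2/3
P2 indiff ⇒ p·1+(1-p)·5 = p·5+(1-p)·3 ⇒ p(-4) = (1-p)(-2) ⇒ p = 1/3

P1 mixes 1/3 on A; P2 mixes 2/3 on P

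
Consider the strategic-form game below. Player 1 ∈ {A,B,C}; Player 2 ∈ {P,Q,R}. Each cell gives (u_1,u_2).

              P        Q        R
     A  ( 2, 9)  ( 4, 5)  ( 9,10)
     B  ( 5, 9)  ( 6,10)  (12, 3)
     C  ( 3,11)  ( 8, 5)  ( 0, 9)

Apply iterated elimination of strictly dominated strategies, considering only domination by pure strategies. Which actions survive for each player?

P1 drop A (B beats it: P:5>2 Q:6>4 R:12>9)
P2 drop R (P beats it: B:9>3 C:11>9)
P1→{B,C} P2→{P,Q}

IESDS → P1:{B,C} P2:{P,Q}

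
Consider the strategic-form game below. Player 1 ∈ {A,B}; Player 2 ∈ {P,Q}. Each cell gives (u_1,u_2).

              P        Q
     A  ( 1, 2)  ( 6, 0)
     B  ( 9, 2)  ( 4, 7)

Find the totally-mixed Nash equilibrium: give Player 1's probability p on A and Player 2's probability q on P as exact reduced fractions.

P1 indiff ⇒ q·1+(1-q)·6 = q·9+(1-q)·4 ⇒ q(-8) = (1-q)(-2) ⇒ q = 1/5
P2 indiff ⇒ p·2+(1-p)·2 = p·0+(1-p)·7 ⇒ p(2) = (1-p)(5) ⇒ p = 5/7

p=5/7, q=1/5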